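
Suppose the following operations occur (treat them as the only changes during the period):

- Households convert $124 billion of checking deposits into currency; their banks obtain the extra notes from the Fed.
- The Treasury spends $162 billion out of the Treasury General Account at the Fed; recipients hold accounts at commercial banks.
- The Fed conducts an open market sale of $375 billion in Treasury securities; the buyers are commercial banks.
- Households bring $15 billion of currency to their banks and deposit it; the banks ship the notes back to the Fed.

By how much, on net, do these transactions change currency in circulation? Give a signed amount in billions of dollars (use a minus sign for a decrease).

Currency withdrawal $124 billion: notes leave the central bank → +$124B.
Government spending $162 billion: no currency enters or leaves circulation → 0.
OMO sale (to banks) $375 billion: no currency enters or leaves circulation → 0.
Currency deposit $15 billion: notes return to the central bank → −$15B.
Net: 124 + 0 + 0 − 15 = +$109 billion.

+$109 billion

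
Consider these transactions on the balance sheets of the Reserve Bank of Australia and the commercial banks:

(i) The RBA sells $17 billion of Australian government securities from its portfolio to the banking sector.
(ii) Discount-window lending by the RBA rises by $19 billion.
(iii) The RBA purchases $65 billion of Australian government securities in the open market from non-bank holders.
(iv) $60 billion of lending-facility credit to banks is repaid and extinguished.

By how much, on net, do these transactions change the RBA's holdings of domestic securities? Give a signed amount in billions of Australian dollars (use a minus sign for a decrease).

+$48 billion

OMO sale (to banks) $17 billion: securities removed from the RBA's portfolio → −$17B.
Discount-window loan $19 billion: the RBA's securities portfolio is untouched → 0.
Asset purchase (from non-banks) $65 billion: securities added to the RBA's portfolio → +$65B.
Discount-window repayment $60 billion: the RBA's securities portfolio is untouched → 0.
Net: −17 + 0 + 65 + 0 = +$48 billion.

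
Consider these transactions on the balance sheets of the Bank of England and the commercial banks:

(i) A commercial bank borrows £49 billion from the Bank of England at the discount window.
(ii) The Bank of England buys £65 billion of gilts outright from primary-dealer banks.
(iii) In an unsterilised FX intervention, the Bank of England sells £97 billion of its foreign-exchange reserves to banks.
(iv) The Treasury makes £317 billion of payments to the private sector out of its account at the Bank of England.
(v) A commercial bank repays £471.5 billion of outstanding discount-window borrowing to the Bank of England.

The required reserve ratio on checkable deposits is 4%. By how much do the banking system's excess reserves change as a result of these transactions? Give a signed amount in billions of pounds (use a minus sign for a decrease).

Discount-window loan £49 billion: reserves +£49B, deposits 0.
OMO purchase (from banks) £65 billion: reserves +£65B, deposits 0.
FX sale £97 billion: reserves −£97B, deposits 0.
Government spending £317 billion: reserves +£317B, deposits +£317B.
Discount-window repayment £471.5 billion: reserves −£471.5B, deposits 0.
Totals: Δreserves = −£137.5B, Δdeposits = +£317B.
Δrequired reserves = 4% × +£317B = +£12.68B.
Δexcess reserves = Δreserves − Δrequired = −£137.5B − (+£12.68B) = -£150.18 billion.

-£150.18 billion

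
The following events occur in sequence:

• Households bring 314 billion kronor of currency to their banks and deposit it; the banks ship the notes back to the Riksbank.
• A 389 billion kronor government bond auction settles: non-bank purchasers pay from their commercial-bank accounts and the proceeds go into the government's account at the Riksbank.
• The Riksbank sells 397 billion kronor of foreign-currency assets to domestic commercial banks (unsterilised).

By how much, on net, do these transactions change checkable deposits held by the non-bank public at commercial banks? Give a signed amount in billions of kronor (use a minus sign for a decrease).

-75 billion

Currency deposit 314 billion kronor: non-bank counterparties' bank balances rise → +314B.
Government account inflow 389 billion kronor: non-bank counterparties' bank balances fall → −389B.
FX sale 397 billion kronor: the counterparty is a bank, so public deposits are unchanged → 0.
Net: 314 − 389 + 0 = -75 billion.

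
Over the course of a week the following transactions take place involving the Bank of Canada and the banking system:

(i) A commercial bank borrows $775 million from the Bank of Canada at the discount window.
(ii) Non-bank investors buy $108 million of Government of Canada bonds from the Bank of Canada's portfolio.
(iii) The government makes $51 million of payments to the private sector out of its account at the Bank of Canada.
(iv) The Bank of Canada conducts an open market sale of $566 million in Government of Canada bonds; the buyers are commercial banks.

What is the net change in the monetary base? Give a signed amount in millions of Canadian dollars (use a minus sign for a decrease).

Discount-window loan $775 million: Bank of Canada balance sheet expands → +$775M.
Asset sale (to non-banks) $108 million: Bank of Canada balance sheet contracts → −$108M.
Government spending $51 million: a non-base liability converts back to reserves → +$51M.
OMO sale (to banks) $566 million: Bank of Canada balance sheet contracts → −$566M.
Net: 775 − 108 + 51 − 566 = +$152 million.

+$152 million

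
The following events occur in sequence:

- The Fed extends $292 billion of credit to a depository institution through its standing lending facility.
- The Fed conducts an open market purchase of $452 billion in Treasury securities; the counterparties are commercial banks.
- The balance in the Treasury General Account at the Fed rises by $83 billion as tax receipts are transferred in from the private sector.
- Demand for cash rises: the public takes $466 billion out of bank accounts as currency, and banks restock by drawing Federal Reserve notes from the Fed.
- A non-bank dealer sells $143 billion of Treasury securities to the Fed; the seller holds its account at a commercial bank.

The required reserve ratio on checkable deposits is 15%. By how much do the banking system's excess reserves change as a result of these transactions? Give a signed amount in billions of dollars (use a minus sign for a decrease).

+$398.9 billion

Discount-window loan $292 billion: reserves +$292B, deposits 0.
OMO purchase (from banks) $452 billion: reserves +$452B, deposits 0.
Government account inflow $83 billion: reserves −$83B, deposits −$83B.
Currency withdrawal $466 billion: reserves −$466B, deposits −$466B.
Asset purchase (from non-banks) $143 billion: reserves +$143B, deposits +$143B.
Totals: Δreserves = +$338B, Δdeposits = −$406B.
Δrequired reserves = 15% × −$406B = −$60.9B.
Δexcess reserves = Δreserves − Δrequired = +$338B − (−$60.9B) = +$398.9 billion.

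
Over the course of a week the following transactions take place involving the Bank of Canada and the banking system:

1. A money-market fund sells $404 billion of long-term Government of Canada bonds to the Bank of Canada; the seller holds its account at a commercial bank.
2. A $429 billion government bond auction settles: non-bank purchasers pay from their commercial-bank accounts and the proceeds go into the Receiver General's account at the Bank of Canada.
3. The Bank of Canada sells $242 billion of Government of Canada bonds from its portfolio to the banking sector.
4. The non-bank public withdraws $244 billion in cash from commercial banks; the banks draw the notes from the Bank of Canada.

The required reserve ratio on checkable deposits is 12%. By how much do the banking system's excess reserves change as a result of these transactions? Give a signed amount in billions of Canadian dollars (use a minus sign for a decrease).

-$478.72 billion

Asset purchase (from non-banks) $404 billion: reserves +$404B, deposits +$404B.
Government account inflow $429 billion: reserves −$429B, deposits −$429B.
OMO sale (to banks) $242 billion: reserves −$242B, deposits 0.
Currency withdrawal $244 billion: reserves −$244B, deposits −$244B.
Totals: Δreserves = −$511B, Δdeposits = −$269B.
Δrequired reserves = 12% × −$269B = −$32.28B.
Δexcess reserves = Δreserves − Δrequired = −$511B − (−$32.28B) = -$478.72 billion.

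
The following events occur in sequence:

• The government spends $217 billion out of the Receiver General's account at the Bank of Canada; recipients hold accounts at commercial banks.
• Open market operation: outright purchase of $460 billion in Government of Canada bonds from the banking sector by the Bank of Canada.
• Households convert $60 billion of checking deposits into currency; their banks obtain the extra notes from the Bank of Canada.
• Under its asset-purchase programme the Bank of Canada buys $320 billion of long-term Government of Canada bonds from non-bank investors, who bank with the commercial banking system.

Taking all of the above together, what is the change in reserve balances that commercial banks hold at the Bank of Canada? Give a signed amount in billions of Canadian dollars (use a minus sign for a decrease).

+$937 billion

Government spending $217 billion: government payments flow into bank reserve accounts → +$217B.
OMO purchase (from banks) $460 billion: the Bank of Canada pays by crediting reserve accounts → +$460B.
Currency withdrawal $60 billion: banks swap reserves for currency → −$60B.
Asset purchase (from non-banks) $320 billion: the Bank of Canada pays by crediting reserve accounts → +$320B.
Net: 217 + 460 − 60 + 320 = +$937 billion.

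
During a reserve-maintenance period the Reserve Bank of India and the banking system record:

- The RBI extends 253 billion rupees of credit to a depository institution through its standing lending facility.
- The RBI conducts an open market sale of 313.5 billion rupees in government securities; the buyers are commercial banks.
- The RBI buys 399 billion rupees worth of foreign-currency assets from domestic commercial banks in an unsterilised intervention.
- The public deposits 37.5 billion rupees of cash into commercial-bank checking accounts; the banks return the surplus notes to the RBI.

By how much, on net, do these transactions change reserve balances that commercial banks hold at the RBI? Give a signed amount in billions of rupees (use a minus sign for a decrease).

+376 billion

Discount-window loan 253 billion rupees: the loan is credited to the bank's reserve account → +253B.
OMO sale (to banks) 313.5 billion rupees: the buying banks pay out of their reserve balances → −313.5B.
FX purchase 399 billion rupees: the RBI pays by crediting reserve accounts → +399B.
Currency deposit 37.5 billion rupees: returned notes are swapped for reserve credit → +37.5B.
Net: 253 − 313.5 + 399 + 37.5 = +376 billion.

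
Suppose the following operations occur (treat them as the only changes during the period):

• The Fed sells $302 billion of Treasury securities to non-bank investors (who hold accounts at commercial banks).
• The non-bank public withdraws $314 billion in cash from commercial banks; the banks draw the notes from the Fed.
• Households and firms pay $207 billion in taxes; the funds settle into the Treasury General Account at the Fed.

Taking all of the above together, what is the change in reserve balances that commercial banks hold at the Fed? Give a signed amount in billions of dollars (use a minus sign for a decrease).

-$823 billion

Fed balance sheet:
  Assets:      Securities −$302B
  Liabilities: Bank reserves −$823B, Currency in circulation +$314B, Government deposits +$207B
Commercial banking system:
  Assets:      Reserves at CB −$823B
  Liabilities: Checkable deposits −$823B
So the change in reserve balances that commercial banks hold at the Fed is -$823 billion.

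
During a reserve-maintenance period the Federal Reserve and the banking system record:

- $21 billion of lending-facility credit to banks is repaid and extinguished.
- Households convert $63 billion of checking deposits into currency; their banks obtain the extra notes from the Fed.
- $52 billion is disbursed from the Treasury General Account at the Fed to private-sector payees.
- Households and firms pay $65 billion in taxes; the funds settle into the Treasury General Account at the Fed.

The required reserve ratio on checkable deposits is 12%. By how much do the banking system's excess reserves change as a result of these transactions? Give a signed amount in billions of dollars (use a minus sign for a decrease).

Discount-window repayment $21 billion: reserves −$21B, deposits 0.
Currency withdrawal $63 billion: reserves −$63B, deposits −$63B.
Government spending $52 billion: reserves +$52B, deposits +$52B.
Government account inflow $65 billion: reserves −$65B, deposits −$65B.
Totals: Δreserves = −$97B, Δdeposits = −$76B.
Δrequired reserves = 12% × −$76B = −$9.12B.
Δexcess reserves = Δreserves − Δrequired = −$97B − (−$9.12B) = -$87.88 billion.

-$87.88 billion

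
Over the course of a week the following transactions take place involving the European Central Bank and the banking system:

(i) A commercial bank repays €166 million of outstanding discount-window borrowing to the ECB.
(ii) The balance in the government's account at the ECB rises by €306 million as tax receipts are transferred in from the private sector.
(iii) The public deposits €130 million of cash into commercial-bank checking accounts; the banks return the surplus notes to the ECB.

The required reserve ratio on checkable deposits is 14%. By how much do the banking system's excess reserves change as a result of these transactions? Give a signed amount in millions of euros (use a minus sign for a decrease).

Discount-window repayment €166 million: reserves −€166M, deposits 0.
Government account inflow €306 million: reserves −€306M, deposits −€306M.
Currency deposit €130 million: reserves +€130M, deposits +€130M.
Totals: Δreserves = −€342M, Δdeposits = −€176M.
Δrequired reserves = 14% × −€176M = −€24.64M.
Δexcess reserves = Δreserves − Δrequired = −€342M − (−€24.64M) = -€317.36 million.

-€317.36 million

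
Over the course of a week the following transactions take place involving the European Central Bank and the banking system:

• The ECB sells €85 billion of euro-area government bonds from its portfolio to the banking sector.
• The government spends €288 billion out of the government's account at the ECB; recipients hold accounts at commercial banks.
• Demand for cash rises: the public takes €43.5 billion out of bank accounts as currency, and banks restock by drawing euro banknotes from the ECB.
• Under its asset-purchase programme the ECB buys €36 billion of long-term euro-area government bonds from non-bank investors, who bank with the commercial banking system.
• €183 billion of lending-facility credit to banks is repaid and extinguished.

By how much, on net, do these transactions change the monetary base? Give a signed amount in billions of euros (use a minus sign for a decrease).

ECB balance sheet:
  Assets:      Securities −€49B, Loans to banks −€183B
  Liabilities: Bank reserves +€12.5B, Currency in circulation +€43.5B, Government deposits −€288B
Commercial banking system:
  Assets:      Reserves at CB +€12.5B, Securities +€85B
  Liabilities: Checkable deposits +€280.5B, Borrowings from CB −€183B
Monetary base = currency + reserves: +€43.5B + (+€12.5B) = +€56 billion.

+€56 billion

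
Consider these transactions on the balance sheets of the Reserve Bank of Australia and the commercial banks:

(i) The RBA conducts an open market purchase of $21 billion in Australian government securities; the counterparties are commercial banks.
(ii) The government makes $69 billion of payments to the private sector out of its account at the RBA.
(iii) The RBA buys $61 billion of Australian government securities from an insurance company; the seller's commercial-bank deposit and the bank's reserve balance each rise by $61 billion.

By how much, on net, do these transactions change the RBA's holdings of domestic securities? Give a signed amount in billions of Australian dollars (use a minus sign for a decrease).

OMO purchase (from banks) $21 billion: securities added to the RBA's portfolio → +$21B.
Government spending $69 billion: the RBA's securities portfolio is untouched → 0.
Asset purchase (from non-banks) $61 billion: securities added to the RBA's portfolio → +$61B.
Net: 21 + 0 + 61 = +$82 billion.

+$82 billion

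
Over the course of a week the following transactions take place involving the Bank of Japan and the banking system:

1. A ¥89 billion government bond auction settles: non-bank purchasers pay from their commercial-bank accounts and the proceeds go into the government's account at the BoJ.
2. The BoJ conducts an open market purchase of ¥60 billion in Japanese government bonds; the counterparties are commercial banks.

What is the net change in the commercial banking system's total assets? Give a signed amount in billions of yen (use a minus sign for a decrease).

-¥89 billion

BoJ balance sheet:
  Assets:      Securities +¥60B
  Liabilities: Bank reserves −¥29B, Government deposits +¥89B
Commercial banking system:
  Assets:      Reserves at CB −¥29B, Securities −¥60B
  Liabilities: Checkable deposits −¥89B
Change in total bank assets = -¥89 billion.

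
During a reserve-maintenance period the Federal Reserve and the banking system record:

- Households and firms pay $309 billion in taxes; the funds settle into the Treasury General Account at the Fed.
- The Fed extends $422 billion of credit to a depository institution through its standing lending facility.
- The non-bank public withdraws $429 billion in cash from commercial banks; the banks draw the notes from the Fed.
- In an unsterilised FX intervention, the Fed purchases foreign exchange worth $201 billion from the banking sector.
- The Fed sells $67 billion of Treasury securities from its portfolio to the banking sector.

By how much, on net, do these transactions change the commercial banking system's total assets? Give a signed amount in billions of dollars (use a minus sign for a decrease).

-$316 billion

Government account inflow $309 billion: bank balance sheets shrink → −$309B.
Discount-window loan $422 billion: bank balance sheets expand → +$422B.
Currency withdrawal $429 billion: bank balance sheets shrink → −$429B.
FX purchase $201 billion: just an asset swap on bank balance sheets → 0.
OMO sale (to banks) $67 billion: just an asset swap on bank balance sheets → 0.
Net: −309 + 422 − 429 + 0 + 0 = -$316 billion.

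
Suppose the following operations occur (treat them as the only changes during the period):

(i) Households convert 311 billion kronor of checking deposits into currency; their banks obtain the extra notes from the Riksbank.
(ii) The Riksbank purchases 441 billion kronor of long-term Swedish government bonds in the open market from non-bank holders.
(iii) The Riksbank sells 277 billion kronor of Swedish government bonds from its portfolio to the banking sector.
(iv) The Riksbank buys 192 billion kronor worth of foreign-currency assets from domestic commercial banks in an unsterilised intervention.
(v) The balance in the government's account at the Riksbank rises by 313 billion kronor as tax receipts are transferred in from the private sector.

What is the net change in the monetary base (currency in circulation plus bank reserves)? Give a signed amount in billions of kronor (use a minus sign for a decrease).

Riksbank balance sheet:
  Assets:      Securities +164B, Foreign assets +192B
  Liabilities: Bank reserves −268B, Currency in circulation +311B, Government deposits +313B
Commercial banking system:
  Assets:      Reserves at CB −268B, Securities +277B, Foreign assets −192B
  Liabilities: Checkable deposits −183B
Monetary base = currency + reserves: +311B + (−268B) = +43 billion.

+43 billion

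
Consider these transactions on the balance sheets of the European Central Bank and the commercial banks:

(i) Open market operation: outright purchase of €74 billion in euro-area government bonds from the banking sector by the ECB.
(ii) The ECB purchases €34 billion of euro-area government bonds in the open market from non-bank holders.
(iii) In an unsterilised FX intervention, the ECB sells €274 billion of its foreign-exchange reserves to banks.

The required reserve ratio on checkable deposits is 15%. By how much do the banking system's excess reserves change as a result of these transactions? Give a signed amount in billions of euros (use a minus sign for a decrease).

-€171.1 billion

OMO purchase (from banks) €74 billion: reserves +€74B, deposits 0.
Asset purchase (from non-banks) €34 billion: reserves +€34B, deposits +€34B.
FX sale €274 billion: reserves −€274B, deposits 0.
Totals: Δreserves = −€166B, Δdeposits = +€34B.
Δrequired reserves = 15% × +€34B = +€5.1B.
Δexcess reserves = Δreserves − Δrequired = −€166B − (+€5.1B) = -€171.1 billion.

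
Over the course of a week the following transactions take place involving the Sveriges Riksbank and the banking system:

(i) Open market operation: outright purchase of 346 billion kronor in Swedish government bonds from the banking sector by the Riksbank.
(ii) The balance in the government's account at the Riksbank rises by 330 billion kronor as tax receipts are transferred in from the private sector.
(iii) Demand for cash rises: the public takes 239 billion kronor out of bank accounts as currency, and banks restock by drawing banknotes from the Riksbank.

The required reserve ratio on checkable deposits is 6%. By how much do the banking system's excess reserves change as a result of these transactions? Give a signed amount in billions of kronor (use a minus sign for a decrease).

-188.86 billion

OMO purchase (from banks) 346 billion kronor: reserves +346B, deposits 0.
Government account inflow 330 billion kronor: reserves −330B, deposits −330B.
Currency withdrawal 239 billion kronor: reserves −239B, deposits −239B.
Totals: Δreserves = −223B, Δdeposits = −569B.
Δrequired reserves = 6% × −569B = −34.14B.
Δexcess reserves = Δreserves − Δrequired = −223B − (−34.14B) = -188.86 billion.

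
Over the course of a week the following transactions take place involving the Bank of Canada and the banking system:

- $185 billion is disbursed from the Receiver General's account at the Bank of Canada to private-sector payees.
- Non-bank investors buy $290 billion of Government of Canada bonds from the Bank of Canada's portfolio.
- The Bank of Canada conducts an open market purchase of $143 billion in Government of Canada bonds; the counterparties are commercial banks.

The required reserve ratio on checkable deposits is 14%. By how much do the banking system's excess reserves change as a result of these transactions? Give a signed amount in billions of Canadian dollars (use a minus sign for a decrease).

+$52.7 billion

Government spending $185 billion: reserves +$185B, deposits +$185B.
Asset sale (to non-banks) $290 billion: reserves −$290B, deposits −$290B.
OMO purchase (from banks) $143 billion: reserves +$143B, deposits 0.
Totals: Δreserves = +$38B, Δdeposits = −$105B.
Δrequired reserves = 14% × −$105B = −$14.7B.
Δexcess reserves = Δreserves − Δrequired = +$38B − (−$14.7B) = +$52.7 billion.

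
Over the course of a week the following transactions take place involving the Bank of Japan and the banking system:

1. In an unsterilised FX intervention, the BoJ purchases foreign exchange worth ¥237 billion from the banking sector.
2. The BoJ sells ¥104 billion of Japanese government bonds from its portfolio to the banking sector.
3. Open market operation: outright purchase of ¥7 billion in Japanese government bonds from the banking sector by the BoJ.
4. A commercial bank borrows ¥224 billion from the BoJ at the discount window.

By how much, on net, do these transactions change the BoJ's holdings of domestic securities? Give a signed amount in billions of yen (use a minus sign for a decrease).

-¥97 billion

BoJ balance sheet:
  Assets:      Securities −¥97B, Loans to banks +¥224B, Foreign assets +¥237B
  Liabilities: Bank reserves +¥364B
Commercial banking system:
  Assets:      Reserves at CB +¥364B, Securities +¥97B, Foreign assets −¥237B
  Liabilities: Borrowings from CB +¥224B
So the change in the BoJ's holdings of domestic securities is -¥97 billion.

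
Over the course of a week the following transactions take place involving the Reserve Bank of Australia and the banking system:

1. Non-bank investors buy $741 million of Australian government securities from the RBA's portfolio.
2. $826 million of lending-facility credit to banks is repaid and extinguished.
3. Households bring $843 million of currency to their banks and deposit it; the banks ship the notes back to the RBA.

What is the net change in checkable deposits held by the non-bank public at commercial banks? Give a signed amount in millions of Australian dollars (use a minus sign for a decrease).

+$102 million

Asset sale (to non-banks) $741 million: non-bank counterparties' bank balances fall → −$741M.
Discount-window repayment $826 million: the counterparty is a bank, so public deposits are unchanged → 0.
Currency deposit $843 million: non-bank counterparties' bank balances rise → +$843M.
Net: −741 + 0 + 843 = +$102 million.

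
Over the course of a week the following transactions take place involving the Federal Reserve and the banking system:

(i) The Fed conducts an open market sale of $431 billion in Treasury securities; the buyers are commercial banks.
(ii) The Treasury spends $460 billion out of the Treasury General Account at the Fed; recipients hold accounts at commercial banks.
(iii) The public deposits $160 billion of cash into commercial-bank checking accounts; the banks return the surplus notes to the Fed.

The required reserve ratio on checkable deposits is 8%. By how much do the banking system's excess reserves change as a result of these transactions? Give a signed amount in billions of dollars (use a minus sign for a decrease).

OMO sale (to banks) $431 billion: reserves −$431B, deposits 0.
Government spending $460 billion: reserves +$460B, deposits +$460B.
Currency deposit $160 billion: reserves +$160B, deposits +$160B.
Totals: Δreserves = +$189B, Δdeposits = +$620B.
Δrequired reserves = 8% × +$620B = +$49.6B.
Δexcess reserves = Δreserves − Δrequired = +$189B − (+$49.6B) = +$139.4 billion.

+$139.4 billion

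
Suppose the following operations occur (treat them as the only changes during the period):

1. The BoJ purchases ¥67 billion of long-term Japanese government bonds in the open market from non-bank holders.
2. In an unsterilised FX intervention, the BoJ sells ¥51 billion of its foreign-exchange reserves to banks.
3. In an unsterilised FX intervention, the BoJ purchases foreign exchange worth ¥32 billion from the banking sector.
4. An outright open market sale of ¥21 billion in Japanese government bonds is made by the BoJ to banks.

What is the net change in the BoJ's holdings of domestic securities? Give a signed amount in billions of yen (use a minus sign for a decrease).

BoJ balance sheet:
  Assets:      Securities +¥46B, Foreign assets −¥19B
  Liabilities: Bank reserves +¥27B
Commercial banking system:
  Assets:      Reserves at CB +¥27B, Securities +¥21B, Foreign assets +¥19B
  Liabilities: Checkable deposits +¥67B
So the change in the BoJ's holdings of domestic securities is +¥46 billion.

+¥46 billion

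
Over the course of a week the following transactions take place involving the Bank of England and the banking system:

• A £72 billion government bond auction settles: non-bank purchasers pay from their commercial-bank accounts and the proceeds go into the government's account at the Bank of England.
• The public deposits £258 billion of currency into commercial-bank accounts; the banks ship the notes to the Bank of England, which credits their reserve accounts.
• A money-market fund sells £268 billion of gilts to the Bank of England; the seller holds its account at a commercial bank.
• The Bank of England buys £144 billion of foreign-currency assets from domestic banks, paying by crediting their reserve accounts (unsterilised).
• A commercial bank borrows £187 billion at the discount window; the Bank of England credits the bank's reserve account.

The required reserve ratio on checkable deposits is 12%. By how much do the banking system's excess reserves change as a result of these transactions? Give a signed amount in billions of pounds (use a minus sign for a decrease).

Government account inflow £72 billion: reserves −£72B, deposits −£72B.
Currency deposit £258 billion: reserves +£258B, deposits +£258B.
Asset purchase (from non-banks) £268 billion: reserves +£268B, deposits +£268B.
FX purchase £144 billion: reserves +£144B, deposits 0.
Discount-window loan £187 billion: reserves +£187B, deposits 0.
Totals: Δreserves = +£785B, Δdeposits = +£454B.
Δrequired reserves = 12% × +£454B = +£54.48B.
Δexcess reserves = Δreserves − Δrequired = +£785B − (+£54.48B) = +£730.52 billion.

+£730.52 billion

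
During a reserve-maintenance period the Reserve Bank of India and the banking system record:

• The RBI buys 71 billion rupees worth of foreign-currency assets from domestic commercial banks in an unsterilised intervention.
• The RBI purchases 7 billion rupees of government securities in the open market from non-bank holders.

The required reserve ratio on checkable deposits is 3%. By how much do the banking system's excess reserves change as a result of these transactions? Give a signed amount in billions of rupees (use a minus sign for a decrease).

+77.79 billion

FX purchase 71 billion rupees: reserves +71B, deposits 0.
Asset purchase (from non-banks) 7 billion rupees: reserves +7B, deposits +7B.
Totals: Δreserves = +78B, Δdeposits = +7B.
Δrequired reserves = 3% × +7B = +0.21B.
Δexcess reserves = Δreserves − Δrequired = +78B − (+0.21B) = +77.79 billion.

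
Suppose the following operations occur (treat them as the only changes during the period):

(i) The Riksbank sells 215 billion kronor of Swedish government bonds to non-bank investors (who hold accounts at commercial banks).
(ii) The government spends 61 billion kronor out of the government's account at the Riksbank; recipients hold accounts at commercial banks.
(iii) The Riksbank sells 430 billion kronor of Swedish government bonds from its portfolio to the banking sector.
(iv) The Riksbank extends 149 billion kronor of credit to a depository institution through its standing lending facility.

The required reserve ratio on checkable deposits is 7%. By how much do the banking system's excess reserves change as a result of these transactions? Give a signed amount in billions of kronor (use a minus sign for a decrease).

-424.22 billion

Asset sale (to non-banks) 215 billion kronor: reserves −215B, deposits −215B.
Government spending 61 billion kronor: reserves +61B, deposits +61B.
OMO sale (to banks) 430 billion kronor: reserves −430B, deposits 0.
Discount-window loan 149 billion kronor: reserves +149B, deposits 0.
Totals: Δreserves = −435B, Δdeposits = −154B.
Δrequired reserves = 7% × −154B = −10.78B.
Δexcess reserves = Δreserves − Δrequired = −435B − (−10.78B) = -424.22 billion.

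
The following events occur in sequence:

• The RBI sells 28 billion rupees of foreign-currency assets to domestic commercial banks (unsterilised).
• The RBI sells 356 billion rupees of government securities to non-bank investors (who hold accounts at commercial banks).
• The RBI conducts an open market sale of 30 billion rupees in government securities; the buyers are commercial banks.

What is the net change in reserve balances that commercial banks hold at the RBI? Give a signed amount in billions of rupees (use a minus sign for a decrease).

FX sale 28 billion rupees: the buying banks pay out of their reserve balances → −28B.
Asset sale (to non-banks) 356 billion rupees: the non-bank buyers' banks settle from reserves → −356B.
OMO sale (to banks) 30 billion rupees: the buying banks pay out of their reserve balances → −30B.
Net: −28 − 356 − 30 = -414 billion.

-414 billion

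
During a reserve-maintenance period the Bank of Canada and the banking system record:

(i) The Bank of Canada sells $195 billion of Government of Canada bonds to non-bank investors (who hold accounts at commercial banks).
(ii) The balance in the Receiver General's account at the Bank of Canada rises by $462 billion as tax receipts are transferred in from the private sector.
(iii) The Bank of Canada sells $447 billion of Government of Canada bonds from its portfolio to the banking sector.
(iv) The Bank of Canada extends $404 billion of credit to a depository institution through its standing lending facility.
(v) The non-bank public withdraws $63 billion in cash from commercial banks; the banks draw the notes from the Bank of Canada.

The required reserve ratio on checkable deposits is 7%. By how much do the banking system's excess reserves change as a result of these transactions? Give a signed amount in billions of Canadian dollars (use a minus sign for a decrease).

Asset sale (to non-banks) $195 billion: reserves −$195B, deposits −$195B.
Government account inflow $462 billion: reserves −$462B, deposits −$462B.
OMO sale (to banks) $447 billion: reserves −$447B, deposits 0.
Discount-window loan $404 billion: reserves +$404B, deposits 0.
Currency withdrawal $63 billion: reserves −$63B, deposits −$63B.
Totals: Δreserves = −$763B, Δdeposits = −$720B.
Δrequired reserves = 7% × −$720B = −$50.4B.
Δexcess reserves = Δreserves − Δrequired = −$763B − (−$50.4B) = -$712.6 billion.

-$712.6 billion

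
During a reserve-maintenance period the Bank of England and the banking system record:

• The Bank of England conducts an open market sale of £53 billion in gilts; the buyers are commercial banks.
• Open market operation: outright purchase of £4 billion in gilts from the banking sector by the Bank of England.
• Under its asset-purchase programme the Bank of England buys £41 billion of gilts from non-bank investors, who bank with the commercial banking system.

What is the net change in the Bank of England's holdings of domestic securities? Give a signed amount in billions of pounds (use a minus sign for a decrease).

Bank of England balance sheet:
  Assets:      Securities −£8B
  Liabilities: Bank reserves −£8B
Commercial banking system:
  Assets:      Reserves at CB −£8B, Securities +£49B
  Liabilities: Checkable deposits +£41B
So the change in the Bank of England's holdings of domestic securities is -£8 billion.

-£8 billion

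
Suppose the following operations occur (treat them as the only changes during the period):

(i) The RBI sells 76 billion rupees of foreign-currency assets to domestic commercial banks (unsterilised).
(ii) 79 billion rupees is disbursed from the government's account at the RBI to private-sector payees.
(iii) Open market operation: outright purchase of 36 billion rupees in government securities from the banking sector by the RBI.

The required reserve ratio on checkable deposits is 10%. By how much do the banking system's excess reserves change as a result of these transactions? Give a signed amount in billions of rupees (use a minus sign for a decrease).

FX sale 76 billion rupees: reserves −76B, deposits 0.
Government spending 79 billion rupees: reserves +79B, deposits +79B.
OMO purchase (from banks) 36 billion rupees: reserves +36B, deposits 0.
Totals: Δreserves = +39B, Δdeposits = +79B.
Δrequired reserves = 10% × +79B = +7.9B.
Δexcess reserves = Δreserves − Δrequired = +39B − (+7.9B) = +31.1 billion.

+31.1 billion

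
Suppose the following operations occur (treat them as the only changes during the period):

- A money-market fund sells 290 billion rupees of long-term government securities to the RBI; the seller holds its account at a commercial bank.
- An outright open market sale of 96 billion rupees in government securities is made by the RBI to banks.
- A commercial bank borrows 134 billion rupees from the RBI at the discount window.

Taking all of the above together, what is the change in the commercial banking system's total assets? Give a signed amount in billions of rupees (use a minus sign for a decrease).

+424 billion

Asset purchase (from non-banks) 290 billion rupees: bank balance sheets expand → +290B.
OMO sale (to banks) 96 billion rupees: just an asset swap on bank balance sheets → 0.
Discount-window loan 134 billion rupees: bank balance sheets expand → +134B.
Net: 290 + 0 + 134 = +424 billion.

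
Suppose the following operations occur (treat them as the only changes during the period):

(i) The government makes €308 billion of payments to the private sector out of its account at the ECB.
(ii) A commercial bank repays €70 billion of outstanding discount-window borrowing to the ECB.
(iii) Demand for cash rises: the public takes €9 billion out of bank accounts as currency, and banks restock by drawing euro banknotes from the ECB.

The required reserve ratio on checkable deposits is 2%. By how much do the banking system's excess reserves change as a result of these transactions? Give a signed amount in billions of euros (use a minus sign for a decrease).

+€223.02 billion

Government spending €308 billion: reserves +€308B, deposits +€308B.
Discount-window repayment €70 billion: reserves −€70B, deposits 0.
Currency withdrawal €9 billion: reserves −€9B, deposits −€9B.
Totals: Δreserves = +€229B, Δdeposits = +€299B.
Δrequired reserves = 2% × +€299B = +€5.98B.
Δexcess reserves = Δreserves − Δrequired = +€229B − (+€5.98B) = +€223.02 billion.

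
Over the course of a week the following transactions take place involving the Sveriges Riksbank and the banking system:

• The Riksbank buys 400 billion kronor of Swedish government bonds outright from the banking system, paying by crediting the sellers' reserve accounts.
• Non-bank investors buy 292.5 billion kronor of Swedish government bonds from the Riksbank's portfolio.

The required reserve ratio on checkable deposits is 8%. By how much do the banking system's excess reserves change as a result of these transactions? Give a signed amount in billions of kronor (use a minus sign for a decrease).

OMO purchase (from banks) 400 billion kronor: reserves +400B, deposits 0.
Asset sale (to non-banks) 292.5 billion kronor: reserves −292.5B, deposits −292.5B.
Totals: Δreserves = +107.5B, Δdeposits = −292.5B.
Δrequired reserves = 8% × −292.5B = −23.4B.
Δexcess reserves = Δreserves − Δrequired = +107.5B − (−23.4B) = +130.9 billion.

+130.9 billion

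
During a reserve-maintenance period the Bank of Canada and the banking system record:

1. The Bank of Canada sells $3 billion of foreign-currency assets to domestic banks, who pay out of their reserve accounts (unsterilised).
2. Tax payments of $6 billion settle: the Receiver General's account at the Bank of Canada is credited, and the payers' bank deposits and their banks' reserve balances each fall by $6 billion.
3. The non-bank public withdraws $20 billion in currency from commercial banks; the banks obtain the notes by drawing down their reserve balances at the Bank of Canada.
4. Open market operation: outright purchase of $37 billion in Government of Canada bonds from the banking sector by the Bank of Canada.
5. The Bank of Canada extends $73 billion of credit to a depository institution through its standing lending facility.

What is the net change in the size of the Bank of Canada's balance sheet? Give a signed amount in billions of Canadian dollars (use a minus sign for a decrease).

+$107 billion

Bank of Canada balance sheet:
  Assets:      Securities +$37B, Loans to banks +$73B, Foreign assets −$3B
  Liabilities: Bank reserves +$81B, Currency in circulation +$20B, Government deposits +$6B
Change in total Bank of Canada assets = +$107 billion.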